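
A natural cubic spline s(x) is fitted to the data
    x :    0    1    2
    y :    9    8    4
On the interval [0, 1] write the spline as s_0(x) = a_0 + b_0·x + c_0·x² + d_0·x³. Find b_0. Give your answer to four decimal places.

Write M_i for s''(x_i). With h_i = 1, 1 and divided differences Δ_i = -1, -4, the continuity of s' gives the tridiagonal system
  1·M_0 + 4·M_1 + 1·M_2 = 6(Δ_1 - Δ_0) = -18
Natural end conditions: M_0 = M_2 = 0.
Solving the tridiagonal system: M_0 = 0, M_1 = -9/2, M_2 = 0.
On [0, 1], with s_0(x) = a_0 + b_0·x + c_0·x² + d_0·x³: c_0 = M_0/2 = 0, d_0 = (M_1 - M_0)/(6h_0) = -3/4, b_0 = Δ_0 - h_0(2M_0 + M_1)/6 = -1/4.

-0.2500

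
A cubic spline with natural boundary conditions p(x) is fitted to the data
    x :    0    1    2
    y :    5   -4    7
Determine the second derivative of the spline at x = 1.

Put M_i = p'' at the i-th knot. Here h = (1, 1) and Δ = (-9, 11), so the interior equations h_(i-1)·M_(i-1) + 2(h_(i-1)+h_i)·M_i + h_i·M_(i+1) = 6(Δ_i − Δ_(i-1)) read
  1·M_0 + 4·M_1 + 1·M_2 = 6(Δ_1 - Δ_0) = 120
Natural end conditions: M_0 = M_2 = 0.
Forward elimination and back-substitution give M_0 = 0, M_1 = 30, M_2 = 0.

30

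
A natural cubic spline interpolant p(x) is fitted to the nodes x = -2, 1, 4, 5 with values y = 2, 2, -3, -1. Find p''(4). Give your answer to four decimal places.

3.3793

Write m_i for p''(x_i). With h_i = 3, 3, 1 and divided differences Δ_i = 0, -5/3, 2, the continuity of p' gives the tridiagonal system
  3·m_0 + 12·m_1 + 3·m_2 = 6(Δ_1 - Δ_0) = -10
  3·m_1 + 8·m_2 + 1·m_3 = 6(Δ_2 - Δ_1) = 22
Natural end conditions: m_0 = m_3 = 0.
Forward elimination and back-substitution give m_0 = 0, m_1 = -146/87, m_2 = 98/29, m_3 = 0.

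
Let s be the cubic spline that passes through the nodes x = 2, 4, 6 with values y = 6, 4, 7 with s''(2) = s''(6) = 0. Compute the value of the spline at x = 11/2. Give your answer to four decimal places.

5.9570

Write σ_i for s''(x_i). With h_i = 2, 2 and divided differences Δ_i = -1, 3/2, the continuity of s' gives the tridiagonal system
  2·σ_0 + 8·σ_1 + 2·σ_2 = 6(Δ_1 - Δ_0) = 15
Natural end conditions: σ_0 = σ_2 = 0.
Forward elimination and back-substitution give σ_0 = 0, σ_1 = 15/8, σ_2 = 0.
On [4, 6], s(x) = 4 + 1/4·(x - 4) + 15/16·(x - 4)² - 5/32·(x - 4)³.
With (x - 4) = 3/2: s(11/2) = 1525/256.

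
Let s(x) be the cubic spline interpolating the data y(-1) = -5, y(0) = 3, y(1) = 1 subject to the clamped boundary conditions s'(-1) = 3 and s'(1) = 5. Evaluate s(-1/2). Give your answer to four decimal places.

Put M_i = s'' at the i-th knot. Here h = (1, 1) and Δ = (8, -2), so the interior equations h_(i-1)·M_(i-1) + 2(h_(i-1)+h_i)·M_i + h_i·M_(i+1) = 6(Δ_i − Δ_(i-1)) read
  1·M_0 + 4·M_1 + 1·M_2 = 6(Δ_1 - Δ_0) = -60
Clamped end conditions give two more equations: 2h_0·M_0 + h_0·M_1 = 6(Δ_0 - s'(-1)) = 30 and h_1·M_1 + 2h_1·M_2 = 6(s'(1) - Δ_1) = 42.
Hence M_0 = 31, M_1 = -32, M_2 = 37.
On [-1, 0], s(x) = -5 + 3·(x + 1) + 31/2·(x + 1)² - 21/2·(x + 1)³.
With (x + 1) = 1/2: s(-1/2) = -15/16.

-0.9375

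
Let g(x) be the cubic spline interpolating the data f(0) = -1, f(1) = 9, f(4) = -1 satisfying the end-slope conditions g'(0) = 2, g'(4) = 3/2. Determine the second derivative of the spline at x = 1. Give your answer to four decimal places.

Put M_i = g'' at the i-th knot. Here h = (1, 3) and Δ = (10, -10/3), so the interior equations h_(i-1)·M_(i-1) + 2(h_(i-1)+h_i)·M_i + h_i·M_(i+1) = 6(Δ_i − Δ_(i-1)) read
  1·M_0 + 8·M_1 + 3·M_2 = 6(Δ_1 - Δ_0) = -80
Clamped end conditions give two more equations: 2h_0·M_0 + h_0·M_1 = 6(Δ_0 - g'(0)) = 48 and h_1·M_1 + 2h_1·M_2 = 6(g'(4) - Δ_1) = 29.
Solving the tridiagonal system: M_0 = 271/8, M_1 = -79/4, M_2 = 353/24.

-19.7500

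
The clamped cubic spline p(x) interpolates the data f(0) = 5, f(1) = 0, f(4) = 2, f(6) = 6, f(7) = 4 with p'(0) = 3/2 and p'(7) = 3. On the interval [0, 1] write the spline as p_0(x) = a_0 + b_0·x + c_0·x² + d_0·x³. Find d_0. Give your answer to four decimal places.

5.0236

Write M_i for p''(x_i). With h_i = 1, 3, 2, 1 and divided differences Δ_i = -5, 2/3, 2, -2, the continuity of p' gives the tridiagonal system
  1·M_0 + 8·M_1 + 3·M_2 = 6(Δ_1 - Δ_0) = 34
  3·M_1 + 10·M_2 + 2·M_3 = 6(Δ_2 - Δ_1) = 8
  2·M_2 + 6·M_3 + 1·M_4 = 6(Δ_3 - Δ_2) = -24
Clamped end conditions give two more equations: 2h_0·M_0 + h_0·M_1 = 6(Δ_0 - p'(0)) = -39 and h_3·M_3 + 2h_3·M_4 = 6(p'(7) - Δ_3) = 30.
Hence M_0 = -3411/148, M_1 = 525/74, M_2 = 43/444, M_3 = -791/111, M_4 = 4121/222.
On [0, 1], with p_0(x) = a_0 + b_0·x + c_0·x² + d_0·x³: c_0 = M_0/2 = -3411/296, d_0 = (M_1 - M_0)/(6h_0) = 1487/296, b_0 = Δ_0 - h_0(2M_0 + M_1)/6 = 3/2.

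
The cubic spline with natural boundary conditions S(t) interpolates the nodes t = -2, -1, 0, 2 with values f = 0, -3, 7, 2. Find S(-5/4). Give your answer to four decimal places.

With σ_i denoting the second derivative at x_i, h_i = 1, 1, 2, and Δ_i = (y_(i+1) − y_i)/h_i = -3, 10, -5/2:
  1·σ_0 + 4·σ_1 + 1·σ_2 = 6(Δ_1 - Δ_0) = 78
  1·σ_1 + 6·σ_2 + 2·σ_3 = 6(Δ_2 - Δ_1) = -75
Natural end conditions: σ_0 = σ_3 = 0.
Hence σ_0 = 0, σ_1 = 543/23, σ_2 = -378/23, σ_3 = 0.
On [-2, -1], S(t) = 0 - 319/46·(t + 2) + 0·(t + 2)² + 181/46·(t + 2)³.
With (t + 2) = 3/4: S(-5/4) = -10425/2944.

-3.5411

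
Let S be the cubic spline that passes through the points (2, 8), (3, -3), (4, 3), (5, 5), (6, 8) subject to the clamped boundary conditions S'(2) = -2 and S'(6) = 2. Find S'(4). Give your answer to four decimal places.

6.8571

Let M_i = S''(x_i). Step sizes h_i = 1, 1, 1, 1; slopes of the chords Δ_i = (y_(i+1) - y_i)/h_i = -11, 6, 2, 3.
  1·M_0 + 4·M_1 + 1·M_2 = 6(Δ_1 - Δ_0) = 102
  1·M_1 + 4·M_2 + 1·M_3 = 6(Δ_2 - Δ_1) = -24
  1·M_2 + 4·M_3 + 1·M_4 = 6(Δ_3 - Δ_2) = 6
Clamped end conditions give two more equations: 2h_0·M_0 + h_0·M_1 = 6(Δ_0 - S'(2)) = -54 and h_3·M_3 + 2h_3·M_4 = 6(S'(6) - Δ_3) = -6.
Hence M_0 = -673/14, M_1 = 295/7, M_2 = -37/2, M_3 = 55/7, M_4 = -97/14.
On [4, 5], S'(x) = b_2 + 2c_2·(x - 4) + 3d_2·(x - 4)² with b_2 = Δ_2 - h_2(2M_2 + M_3)/6 = 48/7, c_2 = M_2/2 = -37/4, d_2 = (M_3 - M_2)/(6h_2) = 123/28. So S'(4) = 48/7.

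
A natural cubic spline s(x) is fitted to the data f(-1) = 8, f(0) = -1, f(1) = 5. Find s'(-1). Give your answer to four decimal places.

-12.7500

Let M_i = s''(x_i). Step sizes h_i = 1, 1; slopes of the chords Δ_i = (y_(i+1) - y_i)/h_i = -9, 6.
  1·M_0 + 4·M_1 + 1·M_2 = 6(Δ_1 - Δ_0) = 90
Natural end conditions: M_0 = M_2 = 0.
Solving the tridiagonal system: M_0 = 0, M_1 = 45/2, M_2 = 0.
On [-1, 0], s'(x) = b_0 + 2c_0·(x + 1) + 3d_0·(x + 1)² with b_0 = Δ_0 - h_0(2M_0 + M_1)/6 = -51/4, c_0 = M_0/2 = 0, d_0 = (M_1 - M_0)/(6h_0) = 15/4. So s'(-1) = -51/4.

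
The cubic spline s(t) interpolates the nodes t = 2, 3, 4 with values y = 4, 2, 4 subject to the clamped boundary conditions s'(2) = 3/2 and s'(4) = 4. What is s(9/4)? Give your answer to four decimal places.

3.9629

With M_i denoting the second derivative at x_i, h_i = 1, 1, and Δ_i = (y_(i+1) − y_i)/h_i = -2, 2:
  1·M_0 + 4·M_1 + 1·M_2 = 6(Δ_1 - Δ_0) = 24
Clamped end conditions give two more equations: 2h_0·M_0 + h_0·M_1 = 6(Δ_0 - s'(2)) = -21 and h_1·M_1 + 2h_1·M_2 = 6(s'(4) - Δ_1) = 12.
Hence M_0 = -61/4, M_1 = 19/2, M_2 = 5/4.
On [2, 3], s(t) = 4 + 3/2·(t - 2) - 61/8·(t - 2)² + 33/8·(t - 2)³.
With (t - 2) = 1/4: s(9/4) = 2029/512.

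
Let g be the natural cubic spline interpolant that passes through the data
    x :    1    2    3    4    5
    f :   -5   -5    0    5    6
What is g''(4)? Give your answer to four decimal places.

-5.8929

Write σ_i for g''(x_i). With h_i = 1, 1, 1, 1 and divided differences Δ_i = 0, 5, 5, 1, the continuity of g' gives the tridiagonal system
  1·σ_0 + 4·σ_1 + 1·σ_2 = 6(Δ_1 - Δ_0) = 30
  1·σ_1 + 4·σ_2 + 1·σ_3 = 6(Δ_2 - Δ_1) = 0
  1·σ_2 + 4·σ_3 + 1·σ_4 = 6(Δ_3 - Δ_2) = -24
Natural end conditions: σ_0 = σ_4 = 0.
Solving: σ_0 = 0, σ_1 = 213/28, σ_2 = -3/7, σ_3 = -165/28, σ_4 = 0.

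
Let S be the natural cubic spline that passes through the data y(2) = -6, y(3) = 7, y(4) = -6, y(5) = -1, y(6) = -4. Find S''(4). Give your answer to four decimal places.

45.4286

Write σ_i for S''(x_i). With h_i = 1, 1, 1, 1 and divided differences Δ_i = 13, -13, 5, -3, the continuity of S' gives the tridiagonal system
  1·σ_0 + 4·σ_1 + 1·σ_2 = 6(Δ_1 - Δ_0) = -156
  1·σ_1 + 4·σ_2 + 1·σ_3 = 6(Δ_2 - Δ_1) = 108
  1·σ_2 + 4·σ_3 + 1·σ_4 = 6(Δ_3 - Δ_2) = -48
Natural end conditions: σ_0 = σ_4 = 0.
Solving: σ_0 = 0, σ_1 = -705/14, σ_2 = 318/7, σ_3 = -327/14, σ_4 = 0.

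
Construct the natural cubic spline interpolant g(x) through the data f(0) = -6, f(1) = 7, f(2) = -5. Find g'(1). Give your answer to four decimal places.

0.5000

Write M_i for g''(x_i). With h_i = 1, 1 and divided differences Δ_i = 13, -12, the continuity of g' gives the tridiagonal system
  1·M_0 + 4·M_1 + 1·M_2 = 6(Δ_1 - Δ_0) = -150
Natural end conditions: M_0 = M_2 = 0.
Solving: M_0 = 0, M_1 = -75/2, M_2 = 0.
On [1, 2], g'(x) = b_1 + 2c_1·(x - 1) + 3d_1·(x - 1)² with b_1 = Δ_1 - h_1(2M_1 + M_2)/6 = 1/2, c_1 = M_1/2 = -75/4, d_1 = (M_2 - M_1)/(6h_1) = 25/4. So g'(1) = 1/2.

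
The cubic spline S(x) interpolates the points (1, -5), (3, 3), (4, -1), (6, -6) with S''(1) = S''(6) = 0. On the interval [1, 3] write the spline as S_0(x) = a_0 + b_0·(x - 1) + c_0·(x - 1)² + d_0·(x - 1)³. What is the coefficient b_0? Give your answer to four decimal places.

6.8286

With M_i denoting the second derivative at x_i, h_i = 2, 1, 2, and Δ_i = (y_(i+1) − y_i)/h_i = 4, -4, -5/2:
  2·M_0 + 6·M_1 + 1·M_2 = 6(Δ_1 - Δ_0) = -48
  1·M_1 + 6·M_2 + 2·M_3 = 6(Δ_2 - Δ_1) = 9
Natural end conditions: M_0 = M_3 = 0.
Forward elimination and back-substitution give M_0 = 0, M_1 = -297/35, M_2 = 102/35, M_3 = 0.
On [1, 3], with S_0(x) = a_0 + b_0·(x - 1) + c_0·(x - 1)² + d_0·(x - 1)³: c_0 = M_0/2 = 0, d_0 = (M_1 - M_0)/(6h_0) = -99/140, b_0 = Δ_0 - h_0(2M_0 + M_1)/6 = 239/35.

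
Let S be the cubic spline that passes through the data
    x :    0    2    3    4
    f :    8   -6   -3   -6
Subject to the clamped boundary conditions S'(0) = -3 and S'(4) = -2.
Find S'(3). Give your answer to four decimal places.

0.5455

Put M_i = S'' at the i-th knot. Here h = (2, 1, 1) and Δ = (-7, 3, -3), so the interior equations h_(i-1)·M_(i-1) + 2(h_(i-1)+h_i)·M_i + h_i·M_(i+1) = 6(Δ_i − Δ_(i-1)) read
  2·M_0 + 6·M_1 + 1·M_2 = 6(Δ_1 - Δ_0) = 60
  1·M_1 + 4·M_2 + 1·M_3 = 6(Δ_2 - Δ_1) = -36
Clamped end conditions give two more equations: 2h_0·M_0 + h_0·M_1 = 6(Δ_0 - S'(0)) = -24 and h_2·M_2 + 2h_2·M_3 = 6(S'(4) - Δ_2) = 6.
Solving the tridiagonal system: M_0 = -163/11, M_1 = 194/11, M_2 = -178/11, M_3 = 122/11.
On [3, 4], S'(x) = b_2 + 2c_2·(x - 3) + 3d_2·(x - 3)² with b_2 = Δ_2 - h_2(2M_2 + M_3)/6 = 6/11, c_2 = M_2/2 = -89/11, d_2 = (M_3 - M_2)/(6h_2) = 50/11. So S'(3) = 6/11.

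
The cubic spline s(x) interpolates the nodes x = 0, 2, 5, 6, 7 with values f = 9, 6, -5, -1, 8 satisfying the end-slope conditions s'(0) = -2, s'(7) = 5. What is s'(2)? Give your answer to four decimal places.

-3.0195

Write σ_i for s''(x_i). With h_i = 2, 3, 1, 1 and divided differences Δ_i = -3/2, -11/3, 4, 9, the continuity of s' gives the tridiagonal system
  2·σ_0 + 10·σ_1 + 3·σ_2 = 6(Δ_1 - Δ_0) = -13
  3·σ_1 + 8·σ_2 + 1·σ_3 = 6(Δ_2 - Δ_1) = 46
  1·σ_2 + 4·σ_3 + 1·σ_4 = 6(Δ_3 - Δ_2) = 30
Clamped end conditions give two more equations: 2h_0·σ_0 + h_0·σ_1 = 6(Δ_0 - s'(0)) = 3 and h_3·σ_3 + 2h_3·σ_4 = 6(s'(7) - Δ_3) = -24.
Forward elimination and back-substitution give σ_0 = 1421/564, σ_1 = -499/141, σ_2 = 1631/282, σ_3 = 1459/141, σ_4 = -4843/282.
On [2, 5], s'(x) = b_1 + 2c_1·(x - 2) + 3d_1·(x - 2)² with b_1 = Δ_1 - h_1(2σ_1 + σ_2)/6 = -1703/564, c_1 = σ_1/2 = -499/282, d_1 = (σ_2 - σ_1)/(6h_1) = 2629/5076. So s'(2) = -1703/564.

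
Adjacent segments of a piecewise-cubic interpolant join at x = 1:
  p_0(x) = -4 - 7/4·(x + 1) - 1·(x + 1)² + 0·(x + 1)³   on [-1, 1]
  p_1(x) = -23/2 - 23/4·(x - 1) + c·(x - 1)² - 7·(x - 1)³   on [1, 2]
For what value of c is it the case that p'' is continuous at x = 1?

p_0''(x) = -2 + 0·(x + 1), so p_0''(1) = -2. On the right, p_1''(1) = 2c, so c = -1.

-1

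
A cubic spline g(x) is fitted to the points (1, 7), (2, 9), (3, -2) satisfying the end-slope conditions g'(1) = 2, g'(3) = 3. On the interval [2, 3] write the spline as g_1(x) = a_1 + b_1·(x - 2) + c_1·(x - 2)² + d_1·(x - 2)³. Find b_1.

Write σ_i for g''(x_i). With h_i = 1, 1 and divided differences Δ_i = 2, -11, the continuity of g' gives the tridiagonal system
  1·σ_0 + 4·σ_1 + 1·σ_2 = 6(Δ_1 - Δ_0) = -78
Clamped end conditions give two more equations: 2h_0·σ_0 + h_0·σ_1 = 6(Δ_0 - g'(1)) = 0 and h_1·σ_1 + 2h_1·σ_2 = 6(g'(3) - Δ_1) = 84.
Hence σ_0 = 20, σ_1 = -40, σ_2 = 62.
On [2, 3], with g_1(x) = a_1 + b_1·(x - 2) + c_1·(x - 2)² + d_1·(x - 2)³: c_1 = σ_1/2 = -20, d_1 = (σ_2 - σ_1)/(6h_1) = 17, b_1 = Δ_1 - h_1(2σ_1 + σ_2)/6 = -8.

-8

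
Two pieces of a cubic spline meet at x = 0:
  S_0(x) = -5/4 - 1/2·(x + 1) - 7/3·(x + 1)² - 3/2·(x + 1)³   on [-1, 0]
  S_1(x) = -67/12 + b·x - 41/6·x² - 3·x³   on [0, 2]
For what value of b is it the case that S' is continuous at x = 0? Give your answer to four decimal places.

-9.6667

S_0'(x) = -1/2 - 14/3·(x + 1) - 9/2·(x + 1)², so S_0'(0) = -29/3. On the right, S_1'(0) = b, so b = -29/3.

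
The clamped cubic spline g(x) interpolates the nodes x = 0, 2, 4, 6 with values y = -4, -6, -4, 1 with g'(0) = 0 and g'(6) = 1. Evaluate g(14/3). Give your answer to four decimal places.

-2.1012

Put M_i = g'' at the i-th knot. Here h = (2, 2, 2) and Δ = (-1, 1, 5/2), so the interior equations h_(i-1)·M_(i-1) + 2(h_(i-1)+h_i)·M_i + h_i·M_(i+1) = 6(Δ_i − Δ_(i-1)) read
  2·M_0 + 8·M_1 + 2·M_2 = 6(Δ_1 - Δ_0) = 12
  2·M_1 + 8·M_2 + 2·M_3 = 6(Δ_2 - Δ_1) = 9
Clamped end conditions give two more equations: 2h_0·M_0 + h_0·M_1 = 6(Δ_0 - g'(0)) = -6 and h_2·M_2 + 2h_2·M_3 = 6(g'(6) - Δ_2) = -9.
Hence M_0 = -71/30, M_1 = 26/15, M_2 = 43/30, M_3 = -89/30.
On [4, 6], g(x) = -4 + 38/15·(x - 4) + 43/60·(x - 4)² - 11/30·(x - 4)³.
With (x - 4) = 2/3: g(14/3) = -851/405.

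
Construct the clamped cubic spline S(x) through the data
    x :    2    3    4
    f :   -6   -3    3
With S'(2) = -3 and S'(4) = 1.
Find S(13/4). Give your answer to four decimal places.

-1.0898

Write M_i for S''(x_i). With h_i = 1, 1 and divided differences Δ_i = 3, 6, the continuity of S' gives the tridiagonal system
  1·M_0 + 4·M_1 + 1·M_2 = 6(Δ_1 - Δ_0) = 18
Clamped end conditions give two more equations: 2h_0·M_0 + h_0·M_1 = 6(Δ_0 - S'(2)) = 36 and h_1·M_1 + 2h_1·M_2 = 6(S'(4) - Δ_1) = -30.
Solving: M_0 = 31/2, M_1 = 5, M_2 = -35/2.
On [3, 4], S(x) = -3 + 29/4·(x - 3) + 5/2·(x - 3)² - 15/4·(x - 3)³.
With (x - 3) = 1/4: S(13/4) = -279/256.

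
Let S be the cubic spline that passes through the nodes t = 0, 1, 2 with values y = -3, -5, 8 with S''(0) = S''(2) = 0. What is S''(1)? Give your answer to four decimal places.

22.5000

Let m_i = S''(x_i). Step sizes h_i = 1, 1; slopes of the chords Δ_i = (y_(i+1) - y_i)/h_i = -2, 13.
  1·m_0 + 4·m_1 + 1·m_2 = 6(Δ_1 - Δ_0) = 90
Natural end conditions: m_0 = m_2 = 0.
Forward elimination and back-substitution give m_0 = 0, m_1 = 45/2, m_2 = 0.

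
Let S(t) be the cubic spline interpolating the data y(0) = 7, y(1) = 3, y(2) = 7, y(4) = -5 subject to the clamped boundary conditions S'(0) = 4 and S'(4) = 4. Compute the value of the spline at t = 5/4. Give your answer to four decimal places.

3.4247

Write M_i for S''(x_i). With h_i = 1, 1, 2 and divided differences Δ_i = -4, 4, -6, the continuity of S' gives the tridiagonal system
  1·M_0 + 4·M_1 + 1·M_2 = 6(Δ_1 - Δ_0) = 48
  1·M_1 + 6·M_2 + 2·M_3 = 6(Δ_2 - Δ_1) = -60
Clamped end conditions give two more equations: 2h_0·M_0 + h_0·M_1 = 6(Δ_0 - S'(0)) = -48 and h_2·M_2 + 2h_2·M_3 = 6(S'(4) - Δ_2) = 60.
Solving: M_0 = -414/11, M_1 = 300/11, M_2 = -258/11, M_3 = 294/11.
On [1, 2], S(t) = 3 - 13/11·(t - 1) + 150/11·(t - 1)² - 93/11·(t - 1)³.
With (t - 1) = 1/4: S(5/4) = 2411/704.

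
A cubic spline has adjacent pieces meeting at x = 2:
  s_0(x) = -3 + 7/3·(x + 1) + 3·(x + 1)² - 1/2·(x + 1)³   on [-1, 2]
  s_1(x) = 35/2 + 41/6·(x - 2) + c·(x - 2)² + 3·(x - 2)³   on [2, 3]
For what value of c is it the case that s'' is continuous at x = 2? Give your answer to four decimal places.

s_0''(x) = 6 - 3·(x + 1), so s_0''(2) = -3. On the right, s_1''(2) = 2c, so c = -3/2.

-1.5000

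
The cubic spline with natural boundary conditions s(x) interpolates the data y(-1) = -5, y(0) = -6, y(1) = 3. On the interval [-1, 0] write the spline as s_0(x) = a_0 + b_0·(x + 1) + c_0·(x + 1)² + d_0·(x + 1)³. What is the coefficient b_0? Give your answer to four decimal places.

-3.5000

Put σ_i = s'' at the i-th knot. Here h = (1, 1) and Δ = (-1, 9), so the interior equations h_(i-1)·σ_(i-1) + 2(h_(i-1)+h_i)·σ_i + h_i·σ_(i+1) = 6(Δ_i − Δ_(i-1)) read
  1·σ_0 + 4·σ_1 + 1·σ_2 = 6(Δ_1 - Δ_0) = 60
Natural end conditions: σ_0 = σ_2 = 0.
Hence σ_0 = 0, σ_1 = 15, σ_2 = 0.
On [-1, 0], with s_0(x) = a_0 + b_0·(x + 1) + c_0·(x + 1)² + d_0·(x + 1)³: c_0 = σ_0/2 = 0, d_0 = (σ_1 - σ_0)/(6h_0) = 5/2, b_0 = Δ_0 - h_0(2σ_0 + σ_1)/6 = -7/2.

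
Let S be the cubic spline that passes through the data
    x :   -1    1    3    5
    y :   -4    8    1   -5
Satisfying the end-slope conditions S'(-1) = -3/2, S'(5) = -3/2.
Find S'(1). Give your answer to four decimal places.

With m_i denoting the second derivative at x_i, h_i = 2, 2, 2, and Δ_i = (y_(i+1) − y_i)/h_i = 6, -7/2, -3:
  2·m_0 + 8·m_1 + 2·m_2 = 6(Δ_1 - Δ_0) = -57
  2·m_1 + 8·m_2 + 2·m_3 = 6(Δ_2 - Δ_1) = 3
Clamped end conditions give two more equations: 2h_0·m_0 + h_0·m_1 = 6(Δ_0 - S'(-1)) = 45 and h_2·m_2 + 2h_2·m_3 = 6(S'(5) - Δ_2) = 9.
Solving the tridiagonal system: m_0 = 87/5, m_1 = -123/10, m_2 = 33/10, m_3 = 3/5.
On [1, 3], S'(x) = b_1 + 2c_1·(x - 1) + 3d_1·(x - 1)² with b_1 = Δ_1 - h_1(2m_1 + m_2)/6 = 18/5, c_1 = m_1/2 = -123/20, d_1 = (m_2 - m_1)/(6h_1) = 13/10. So S'(1) = 18/5.

3.6000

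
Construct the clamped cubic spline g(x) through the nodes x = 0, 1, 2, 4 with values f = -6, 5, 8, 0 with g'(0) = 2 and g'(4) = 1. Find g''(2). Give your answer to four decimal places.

With m_i denoting the second derivative at x_i, h_i = 1, 1, 2, and Δ_i = (y_(i+1) − y_i)/h_i = 11, 3, -4:
  1·m_0 + 4·m_1 + 1·m_2 = 6(Δ_1 - Δ_0) = -48
  1·m_1 + 6·m_2 + 2·m_3 = 6(Δ_2 - Δ_1) = -42
Clamped end conditions give two more equations: 2h_0·m_0 + h_0·m_1 = 6(Δ_0 - g'(0)) = 54 and h_2·m_2 + 2h_2·m_3 = 6(g'(4) - Δ_2) = 30.
Solving the tridiagonal system: m_0 = 403/11, m_1 = -212/11, m_2 = -83/11, m_3 = 124/11.

-7.5455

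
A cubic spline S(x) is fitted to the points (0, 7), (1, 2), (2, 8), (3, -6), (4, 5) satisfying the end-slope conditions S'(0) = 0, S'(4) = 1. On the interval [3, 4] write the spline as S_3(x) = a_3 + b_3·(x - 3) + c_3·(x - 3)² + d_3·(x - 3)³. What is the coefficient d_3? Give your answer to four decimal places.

With σ_i denoting the second derivative at x_i, h_i = 1, 1, 1, 1, and Δ_i = (y_(i+1) − y_i)/h_i = -5, 6, -14, 11:
  1·σ_0 + 4·σ_1 + 1·σ_2 = 6(Δ_1 - Δ_0) = 66
  1·σ_1 + 4·σ_2 + 1·σ_3 = 6(Δ_2 - Δ_1) = -120
  1·σ_2 + 4·σ_3 + 1·σ_4 = 6(Δ_3 - Δ_2) = 150
Clamped end conditions give two more equations: 2h_0·σ_0 + h_0·σ_1 = 6(Δ_0 - S'(0)) = -30 and h_3·σ_3 + 2h_3·σ_4 = 6(S'(4) - Δ_3) = -60.
Forward elimination and back-substitution give σ_0 = -971/28, σ_1 = 551/14, σ_2 = -227/4, σ_3 = 947/14, σ_4 = -1787/28.
On [3, 4], with S_3(x) = a_3 + b_3·(x - 3) + c_3·(x - 3)² + d_3·(x - 3)³: c_3 = σ_3/2 = 947/28, d_3 = (σ_4 - σ_3)/(6h_3) = -1227/56, b_3 = Δ_3 - h_3(2σ_3 + σ_4)/6 = -51/56.

-21.9107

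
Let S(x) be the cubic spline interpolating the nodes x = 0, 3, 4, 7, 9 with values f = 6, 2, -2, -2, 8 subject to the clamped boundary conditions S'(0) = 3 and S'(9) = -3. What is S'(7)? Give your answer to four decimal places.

6.1573

Let σ_i = S''(x_i). Step sizes h_i = 3, 1, 3, 2; slopes of the chords Δ_i = (y_(i+1) - y_i)/h_i = -4/3, -4, 0, 5.
  3·σ_0 + 8·σ_1 + 1·σ_2 = 6(Δ_1 - Δ_0) = -16
  1·σ_1 + 8·σ_2 + 3·σ_3 = 6(Δ_2 - Δ_1) = 24
  3·σ_2 + 10·σ_3 + 2·σ_4 = 6(Δ_3 - Δ_2) = 30
Clamped end conditions give two more equations: 2h_0·σ_0 + h_0·σ_1 = 6(Δ_0 - S'(0)) = -26 and h_3·σ_3 + 2h_3·σ_4 = 6(S'(9) - Δ_3) = -48.
Solving the tridiagonal system: σ_0 = -1076/267, σ_1 = -54/89, σ_2 = 84/89, σ_3 = 506/89, σ_4 = -1321/89.
On [7, 9], S'(x) = b_3 + 2c_3·(x - 7) + 3d_3·(x - 7)² with b_3 = Δ_3 - h_3(2σ_3 + σ_4)/6 = 548/89, c_3 = σ_3/2 = 253/89, d_3 = (σ_4 - σ_3)/(6h_3) = -609/356. So S'(7) = 548/89.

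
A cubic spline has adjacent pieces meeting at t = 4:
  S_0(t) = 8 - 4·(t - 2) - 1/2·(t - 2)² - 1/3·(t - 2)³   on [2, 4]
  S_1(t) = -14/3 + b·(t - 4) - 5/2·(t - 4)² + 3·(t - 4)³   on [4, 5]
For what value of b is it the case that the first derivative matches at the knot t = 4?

S_0'(t) = -4 - 1·(t - 2) - 1·(t - 2)², so S_0'(4) = -10. On the right, S_1'(4) = b, so b = -10.

-10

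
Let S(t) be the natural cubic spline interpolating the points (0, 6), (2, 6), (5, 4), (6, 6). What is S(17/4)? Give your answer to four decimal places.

Put m_i = S'' at the i-th knot. Here h = (2, 3, 1) and Δ = (0, -2/3, 2), so the interior equations h_(i-1)·m_(i-1) + 2(h_(i-1)+h_i)·m_i + h_i·m_(i+1) = 6(Δ_i − Δ_(i-1)) read
  2·m_0 + 10·m_1 + 3·m_2 = 6(Δ_1 - Δ_0) = -4
  3·m_1 + 8·m_2 + 1·m_3 = 6(Δ_2 - Δ_1) = 16
Natural end conditions: m_0 = m_3 = 0.
Solving: m_0 = 0, m_1 = -80/71, m_2 = 172/71, m_3 = 0.
On [2, 5], S(t) = 6 - 160/213·(t - 2) - 40/71·(t - 2)² + 14/71·(t - 2)³.
With (t - 2) = 9/4: S(17/4) = 8415/2272.

3.7038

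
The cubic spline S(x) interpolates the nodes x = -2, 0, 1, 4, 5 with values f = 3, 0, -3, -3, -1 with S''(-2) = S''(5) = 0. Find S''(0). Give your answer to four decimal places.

-1.8727

With M_i denoting the second derivative at x_i, h_i = 2, 1, 3, 1, and Δ_i = (y_(i+1) − y_i)/h_i = -3/2, -3, 0, 2:
  2·M_0 + 6·M_1 + 1·M_2 = 6(Δ_1 - Δ_0) = -9
  1·M_1 + 8·M_2 + 3·M_3 = 6(Δ_2 - Δ_1) = 18
  3·M_2 + 8·M_3 + 1·M_4 = 6(Δ_3 - Δ_2) = 12
Natural end conditions: M_0 = M_4 = 0.
Solving the tridiagonal system: M_0 = 0, M_1 = -603/322, M_2 = 360/161, M_3 = 213/322, M_4 = 0.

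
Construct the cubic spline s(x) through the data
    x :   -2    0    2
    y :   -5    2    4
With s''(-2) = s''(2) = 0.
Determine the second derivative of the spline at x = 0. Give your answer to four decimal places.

Let M_i = s''(x_i). Step sizes h_i = 2, 2; slopes of the chords Δ_i = (y_(i+1) - y_i)/h_i = 7/2, 1.
  2·M_0 + 8·M_1 + 2·M_2 = 6(Δ_1 - Δ_0) = -15
Natural end conditions: M_0 = M_2 = 0.
Forward elimination and back-substitution give M_0 = 0, M_1 = -15/8, M_2 = 0.

-1.8750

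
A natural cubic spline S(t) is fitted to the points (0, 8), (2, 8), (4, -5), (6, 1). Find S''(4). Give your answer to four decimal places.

8.9000

Let M_i = S''(x_i). Step sizes h_i = 2, 2, 2; slopes of the chords Δ_i = (y_(i+1) - y_i)/h_i = 0, -13/2, 3.
  2·M_0 + 8·M_1 + 2·M_2 = 6(Δ_1 - Δ_0) = -39
  2·M_1 + 8·M_2 + 2·M_3 = 6(Δ_2 - Δ_1) = 57
Natural end conditions: M_0 = M_3 = 0.
Hence M_0 = 0, M_1 = -71/10, M_2 = 89/10, M_3 = 0.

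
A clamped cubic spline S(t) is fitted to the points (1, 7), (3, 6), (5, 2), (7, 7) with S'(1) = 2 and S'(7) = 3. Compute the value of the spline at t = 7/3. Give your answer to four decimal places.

7.2765

Put M_i = S'' at the i-th knot. Here h = (2, 2, 2) and Δ = (-1/2, -2, 5/2), so the interior equations h_(i-1)·M_(i-1) + 2(h_(i-1)+h_i)·M_i + h_i·M_(i+1) = 6(Δ_i − Δ_(i-1)) read
  2·M_0 + 8·M_1 + 2·M_2 = 6(Δ_1 - Δ_0) = -9
  2·M_1 + 8·M_2 + 2·M_3 = 6(Δ_2 - Δ_1) = 27
Clamped end conditions give two more equations: 2h_0·M_0 + h_0·M_1 = 6(Δ_0 - S'(1)) = -15 and h_2·M_2 + 2h_2·M_3 = 6(S'(7) - Δ_2) = 3.
Hence M_0 = -46/15, M_1 = -41/30, M_2 = 121/30, M_3 = -19/15.
On [1, 3], S(t) = 7 + 2·(t - 1) - 23/15·(t - 1)² + 17/120·(t - 1)³.
With (t - 1) = 4/3: S(7/3) = 2947/405.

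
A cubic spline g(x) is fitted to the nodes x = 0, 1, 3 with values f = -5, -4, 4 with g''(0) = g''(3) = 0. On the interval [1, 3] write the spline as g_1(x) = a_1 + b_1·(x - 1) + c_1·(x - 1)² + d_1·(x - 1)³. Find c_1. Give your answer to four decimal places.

1.5000

Let m_i = g''(x_i). Step sizes h_i = 1, 2; slopes of the chords Δ_i = (y_(i+1) - y_i)/h_i = 1, 4.
  1·m_0 + 6·m_1 + 2·m_2 = 6(Δ_1 - Δ_0) = 18
Natural end conditions: m_0 = m_2 = 0.
Forward elimination and back-substitution give m_0 = 0, m_1 = 3, m_2 = 0.
On [1, 3], with g_1(x) = a_1 + b_1·(x - 1) + c_1·(x - 1)² + d_1·(x - 1)³: c_1 = m_1/2 = 3/2, d_1 = (m_2 - m_1)/(6h_1) = -1/4, b_1 = Δ_1 - h_1(2m_1 + m_2)/6 = 2.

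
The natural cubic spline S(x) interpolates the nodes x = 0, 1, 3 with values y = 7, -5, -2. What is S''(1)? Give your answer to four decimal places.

With M_i denoting the second derivative at x_i, h_i = 1, 2, and Δ_i = (y_(i+1) − y_i)/h_i = -12, 3/2:
  1·M_0 + 6·M_1 + 2·M_2 = 6(Δ_1 - Δ_0) = 81
Natural end conditions: M_0 = M_2 = 0.
Solving the tridiagonal system: M_0 = 0, M_1 = 27/2, M_2 = 0.

13.5000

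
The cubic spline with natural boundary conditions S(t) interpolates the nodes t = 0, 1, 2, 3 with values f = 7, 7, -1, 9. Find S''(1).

With σ_i denoting the second derivative at x_i, h_i = 1, 1, 1, and Δ_i = (y_(i+1) − y_i)/h_i = 0, -8, 10:
  1·σ_0 + 4·σ_1 + 1·σ_2 = 6(Δ_1 - Δ_0) = -48
  1·σ_1 + 4·σ_2 + 1·σ_3 = 6(Δ_2 - Δ_1) = 108
Natural end conditions: σ_0 = σ_3 = 0.
Forward elimination and back-substitution give σ_0 = 0, σ_1 = -20, σ_2 = 32, σ_3 = 0.

-20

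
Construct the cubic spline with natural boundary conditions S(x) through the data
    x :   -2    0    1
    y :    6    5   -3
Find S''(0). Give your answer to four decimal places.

Let M_i = S''(x_i). Step sizes h_i = 2, 1; slopes of the chords Δ_i = (y_(i+1) - y_i)/h_i = -1/2, -8.
  2·M_0 + 6·M_1 + 1·M_2 = 6(Δ_1 - Δ_0) = -45
Natural end conditions: M_0 = M_2 = 0.
Solving the tridiagonal system: M_0 = 0, M_1 = -15/2, M_2 = 0.

-7.5000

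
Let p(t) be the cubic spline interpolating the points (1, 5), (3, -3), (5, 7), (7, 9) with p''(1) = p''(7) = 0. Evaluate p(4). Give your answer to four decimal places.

1.2500

Put M_i = p'' at the i-th knot. Here h = (2, 2, 2) and Δ = (-4, 5, 1), so the interior equations h_(i-1)·M_(i-1) + 2(h_(i-1)+h_i)·M_i + h_i·M_(i+1) = 6(Δ_i − Δ_(i-1)) read
  2·M_0 + 8·M_1 + 2·M_2 = 6(Δ_1 - Δ_0) = 54
  2·M_1 + 8·M_2 + 2·M_3 = 6(Δ_2 - Δ_1) = -24
Natural end conditions: M_0 = M_3 = 0.
Hence M_0 = 0, M_1 = 8, M_2 = -5, M_3 = 0.
On [3, 5], p(t) = -3 + 4/3·(t - 3) + 4·(t - 3)² - 13/12·(t - 3)³.
With (t - 3) = 1: p(4) = 5/4.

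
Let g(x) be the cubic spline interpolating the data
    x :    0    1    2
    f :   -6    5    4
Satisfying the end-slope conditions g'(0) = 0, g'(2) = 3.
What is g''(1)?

-39

Write σ_i for g''(x_i). With h_i = 1, 1 and divided differences Δ_i = 11, -1, the continuity of g' gives the tridiagonal system
  1·σ_0 + 4·σ_1 + 1·σ_2 = 6(Δ_1 - Δ_0) = -72
Clamped end conditions give two more equations: 2h_0·σ_0 + h_0·σ_1 = 6(Δ_0 - g'(0)) = 66 and h_1·σ_1 + 2h_1·σ_2 = 6(g'(2) - Δ_1) = 24.
Forward elimination and back-substitution give σ_0 = 105/2, σ_1 = -39, σ_2 = 63/2.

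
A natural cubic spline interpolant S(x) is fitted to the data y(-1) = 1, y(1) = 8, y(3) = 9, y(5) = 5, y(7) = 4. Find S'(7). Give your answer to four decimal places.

Write M_i for S''(x_i). With h_i = 2, 2, 2, 2 and divided differences Δ_i = 7/2, 1/2, -2, -1/2, the continuity of S' gives the tridiagonal system
  2·M_0 + 8·M_1 + 2·M_2 = 6(Δ_1 - Δ_0) = -18
  2·M_1 + 8·M_2 + 2·M_3 = 6(Δ_2 - Δ_1) = -15
  2·M_2 + 8·M_3 + 2·M_4 = 6(Δ_3 - Δ_2) = 9
Natural end conditions: M_0 = M_4 = 0.
Forward elimination and back-substitution give M_0 = 0, M_1 = -201/112, M_2 = -51/28, M_3 = 177/112, M_4 = 0.
On [5, 7], S'(x) = b_3 + 2c_3·(x - 5) + 3d_3·(x - 5)² with b_3 = Δ_3 - h_3(2M_3 + M_4)/6 = -87/56, c_3 = M_3/2 = 177/224, d_3 = (M_4 - M_3)/(6h_3) = -59/448. So S'(7) = 3/112.

0.0268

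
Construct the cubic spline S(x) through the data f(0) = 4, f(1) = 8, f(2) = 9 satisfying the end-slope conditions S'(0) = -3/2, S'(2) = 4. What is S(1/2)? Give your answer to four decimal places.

5.4219

With σ_i denoting the second derivative at x_i, h_i = 1, 1, and Δ_i = (y_(i+1) − y_i)/h_i = 4, 1:
  1·σ_0 + 4·σ_1 + 1·σ_2 = 6(Δ_1 - Δ_0) = -18
Clamped end conditions give two more equations: 2h_0·σ_0 + h_0·σ_1 = 6(Δ_0 - S'(0)) = 33 and h_1·σ_1 + 2h_1·σ_2 = 6(S'(2) - Δ_1) = 18.
Hence σ_0 = 95/4, σ_1 = -29/2, σ_2 = 65/4.
On [0, 1], S(x) = 4 - 3/2·x + 95/8·x² - 51/8·x³.
With x = 1/2: S(1/2) = 347/64.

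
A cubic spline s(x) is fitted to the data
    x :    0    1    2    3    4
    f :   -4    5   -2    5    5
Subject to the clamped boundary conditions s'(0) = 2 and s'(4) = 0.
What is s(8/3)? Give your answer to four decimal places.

Let M_i = s''(x_i). Step sizes h_i = 1, 1, 1, 1; slopes of the chords Δ_i = (y_(i+1) - y_i)/h_i = 9, -7, 7, 0.
  1·M_0 + 4·M_1 + 1·M_2 = 6(Δ_1 - Δ_0) = -96
  1·M_1 + 4·M_2 + 1·M_3 = 6(Δ_2 - Δ_1) = 84
  1·M_2 + 4·M_3 + 1·M_4 = 6(Δ_3 - Δ_2) = -42
Clamped end conditions give two more equations: 2h_0·M_0 + h_0·M_1 = 6(Δ_0 - s'(0)) = 42 and h_3·M_3 + 2h_3·M_4 = 6(s'(4) - Δ_3) = 0.
Solving the tridiagonal system: M_0 = 1207/28, M_1 = -619/14, M_2 = 151/4, M_3 = -319/14, M_4 = 319/28.
On [2, 3], s(x) = -2 - 25/14·(x - 2) + 151/8·(x - 2)² - 565/56·(x - 2)³.
With (x - 2) = 2/3: s(8/3) = 835/378.

2.2090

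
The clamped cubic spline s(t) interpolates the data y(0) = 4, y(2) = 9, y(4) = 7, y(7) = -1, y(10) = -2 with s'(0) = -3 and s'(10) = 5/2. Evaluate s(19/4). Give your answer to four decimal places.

4.8550

Write σ_i for s''(x_i). With h_i = 2, 2, 3, 3 and divided differences Δ_i = 5/2, -1, -8/3, -1/3, the continuity of s' gives the tridiagonal system
  2·σ_0 + 8·σ_1 + 2·σ_2 = 6(Δ_1 - Δ_0) = -21
  2·σ_1 + 10·σ_2 + 3·σ_3 = 6(Δ_2 - Δ_1) = -10
  3·σ_2 + 12·σ_3 + 3·σ_4 = 6(Δ_3 - Δ_2) = 14
Clamped end conditions give two more equations: 2h_0·σ_0 + h_0·σ_1 = 6(Δ_0 - s'(0)) = 33 and h_3·σ_3 + 2h_3·σ_4 = 6(s'(10) - Δ_3) = 17.
Forward elimination and back-substitution give σ_0 = 382/35, σ_1 = -373/70, σ_2 = -1/10, σ_3 = 58/105, σ_4 = 179/70.
On [4, 7], s(t) = 7 - 199/70·(t - 4) - 1/20·(t - 4)² + 137/3780·(t - 4)³.
With (t - 4) = 3/4: s(19/4) = 43501/8960.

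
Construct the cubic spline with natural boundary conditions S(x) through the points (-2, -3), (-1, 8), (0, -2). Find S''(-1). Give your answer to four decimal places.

Put σ_i = S'' at the i-th knot. Here h = (1, 1) and Δ = (11, -10), so the interior equations h_(i-1)·σ_(i-1) + 2(h_(i-1)+h_i)·σ_i + h_i·σ_(i+1) = 6(Δ_i − Δ_(i-1)) read
  1·σ_0 + 4·σ_1 + 1·σ_2 = 6(Δ_1 - Δ_0) = -126
Natural end conditions: σ_0 = σ_2 = 0.
Forward elimination and back-substitution give σ_0 = 0, σ_1 = -63/2, σ_2 = 0.

-31.5000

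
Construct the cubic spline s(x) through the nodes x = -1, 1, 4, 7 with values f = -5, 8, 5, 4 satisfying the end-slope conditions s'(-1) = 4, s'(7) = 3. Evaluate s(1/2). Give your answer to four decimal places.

5.0411

Put M_i = s'' at the i-th knot. Here h = (2, 3, 3) and Δ = (13/2, -1, -1/3), so the interior equations h_(i-1)·M_(i-1) + 2(h_(i-1)+h_i)·M_i + h_i·M_(i+1) = 6(Δ_i − Δ_(i-1)) read
  2·M_0 + 10·M_1 + 3·M_2 = 6(Δ_1 - Δ_0) = -45
  3·M_1 + 12·M_2 + 3·M_3 = 6(Δ_2 - Δ_1) = 4
Clamped end conditions give two more equations: 2h_0·M_0 + h_0·M_1 = 6(Δ_0 - s'(-1)) = 15 and h_2·M_2 + 2h_2·M_3 = 6(s'(7) - Δ_2) = 20.
Forward elimination and back-substitution give M_0 = 261/38, M_1 = -237/38, M_2 = 23/19, M_3 = 311/114.
On [-1, 1], s(x) = -5 + 4·(x + 1) + 261/76·(x + 1)² - 83/76·(x + 1)³.
With (x + 1) = 3/2: s(1/2) = 3065/608.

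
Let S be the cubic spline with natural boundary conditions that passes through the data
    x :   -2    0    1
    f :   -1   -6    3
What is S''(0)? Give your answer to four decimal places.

11.5000

Write m_i for S''(x_i). With h_i = 2, 1 and divided differences Δ_i = -5/2, 9, the continuity of S' gives the tridiagonal system
  2·m_0 + 6·m_1 + 1·m_2 = 6(Δ_1 - Δ_0) = 69
Natural end conditions: m_0 = m_2 = 0.
Hence m_0 = 0, m_1 = 23/2, m_2 = 0.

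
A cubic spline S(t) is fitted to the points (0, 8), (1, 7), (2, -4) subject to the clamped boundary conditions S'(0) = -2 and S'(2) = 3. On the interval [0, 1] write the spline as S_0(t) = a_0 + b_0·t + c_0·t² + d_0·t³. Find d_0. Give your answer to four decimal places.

Let m_i = S''(x_i). Step sizes h_i = 1, 1; slopes of the chords Δ_i = (y_(i+1) - y_i)/h_i = -1, -11.
  1·m_0 + 4·m_1 + 1·m_2 = 6(Δ_1 - Δ_0) = -60
Clamped end conditions give two more equations: 2h_0·m_0 + h_0·m_1 = 6(Δ_0 - S'(0)) = 6 and h_1·m_1 + 2h_1·m_2 = 6(S'(2) - Δ_1) = 84.
Solving: m_0 = 41/2, m_1 = -35, m_2 = 119/2.
On [0, 1], with S_0(t) = a_0 + b_0·t + c_0·t² + d_0·t³: c_0 = m_0/2 = 41/4, d_0 = (m_1 - m_0)/(6h_0) = -37/4, b_0 = Δ_0 - h_0(2m_0 + m_1)/6 = -2.

-9.2500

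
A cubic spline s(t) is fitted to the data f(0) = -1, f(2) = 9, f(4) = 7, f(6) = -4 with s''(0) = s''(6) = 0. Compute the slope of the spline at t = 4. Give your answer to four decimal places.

-3.9000

With M_i denoting the second derivative at x_i, h_i = 2, 2, 2, and Δ_i = (y_(i+1) − y_i)/h_i = 5, -1, -11/2:
  2·M_0 + 8·M_1 + 2·M_2 = 6(Δ_1 - Δ_0) = -36
  2·M_1 + 8·M_2 + 2·M_3 = 6(Δ_2 - Δ_1) = -27
Natural end conditions: M_0 = M_3 = 0.
Hence M_0 = 0, M_1 = -39/10, M_2 = -12/5, M_3 = 0.
On [4, 6], s'(t) = b_2 + 2c_2·(t - 4) + 3d_2·(t - 4)² with b_2 = Δ_2 - h_2(2M_2 + M_3)/6 = -39/10, c_2 = M_2/2 = -6/5, d_2 = (M_3 - M_2)/(6h_2) = 1/5. So s'(4) = -39/10.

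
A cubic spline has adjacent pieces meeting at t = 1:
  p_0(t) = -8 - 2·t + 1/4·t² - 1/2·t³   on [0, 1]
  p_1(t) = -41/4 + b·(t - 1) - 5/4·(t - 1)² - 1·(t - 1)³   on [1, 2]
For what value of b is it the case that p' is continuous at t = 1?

p_0'(t) = -2 + 1/2·t - 3/2·t², so p_0'(1) = -3. On the right, p_1'(1) = b, so b = -3.

-3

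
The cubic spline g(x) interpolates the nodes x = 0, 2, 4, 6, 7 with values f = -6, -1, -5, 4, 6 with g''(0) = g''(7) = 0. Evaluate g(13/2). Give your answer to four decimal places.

Put M_i = g'' at the i-th knot. Here h = (2, 2, 2, 1) and Δ = (5/2, -2, 9/2, 2), so the interior equations h_(i-1)·M_(i-1) + 2(h_(i-1)+h_i)·M_i + h_i·M_(i+1) = 6(Δ_i − Δ_(i-1)) read
  2·M_0 + 8·M_1 + 2·M_2 = 6(Δ_1 - Δ_0) = -27
  2·M_1 + 8·M_2 + 2·M_3 = 6(Δ_2 - Δ_1) = 39
  2·M_2 + 6·M_3 + 1·M_4 = 6(Δ_3 - Δ_2) = -15
Natural end conditions: M_0 = M_4 = 0.
Solving the tridiagonal system: M_0 = 0, M_1 = -429/82, M_2 = 609/82, M_3 = -204/41, M_4 = 0.
On [6, 7], g(x) = 4 + 150/41·(x - 6) - 102/41·(x - 6)² + 34/41·(x - 6)³.
With (x - 6) = 1/2: g(13/2) = 871/164.

5.3110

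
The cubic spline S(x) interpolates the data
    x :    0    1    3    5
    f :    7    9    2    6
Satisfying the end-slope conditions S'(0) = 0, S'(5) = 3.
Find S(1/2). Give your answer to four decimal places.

7.9266

With M_i denoting the second derivative at x_i, h_i = 1, 2, 2, and Δ_i = (y_(i+1) − y_i)/h_i = 2, -7/2, 2:
  1·M_0 + 6·M_1 + 2·M_2 = 6(Δ_1 - Δ_0) = -33
  2·M_1 + 8·M_2 + 2·M_3 = 6(Δ_2 - Δ_1) = 33
Clamped end conditions give two more equations: 2h_0·M_0 + h_0·M_1 = 6(Δ_0 - S'(0)) = 12 and h_2·M_2 + 2h_2·M_3 = 6(S'(5) - Δ_2) = 6.
Hence M_0 = 249/23, M_1 = -222/23, M_2 = 162/23, M_3 = -93/46.
On [0, 1], S(x) = 7 + 0·x + 249/46·x² - 157/46·x³.
With x = 1/2: S(1/2) = 2917/368.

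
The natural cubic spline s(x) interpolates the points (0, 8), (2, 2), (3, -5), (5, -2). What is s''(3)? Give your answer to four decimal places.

With σ_i denoting the second derivative at x_i, h_i = 2, 1, 2, and Δ_i = (y_(i+1) − y_i)/h_i = -3, -7, 3/2:
  2·σ_0 + 6·σ_1 + 1·σ_2 = 6(Δ_1 - Δ_0) = -24
  1·σ_1 + 6·σ_2 + 2·σ_3 = 6(Δ_2 - Δ_1) = 51
Natural end conditions: σ_0 = σ_3 = 0.
Solving: σ_0 = 0, σ_1 = -39/7, σ_2 = 66/7, σ_3 = 0.

9.4286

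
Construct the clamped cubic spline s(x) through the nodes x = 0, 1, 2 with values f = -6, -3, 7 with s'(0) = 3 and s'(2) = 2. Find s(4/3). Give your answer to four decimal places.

0.7037

Write m_i for s''(x_i). With h_i = 1, 1 and divided differences Δ_i = 3, 10, the continuity of s' gives the tridiagonal system
  1·m_0 + 4·m_1 + 1·m_2 = 6(Δ_1 - Δ_0) = 42
Clamped end conditions give two more equations: 2h_0·m_0 + h_0·m_1 = 6(Δ_0 - s'(0)) = 0 and h_1·m_1 + 2h_1·m_2 = 6(s'(2) - Δ_1) = -48.
Forward elimination and back-substitution give m_0 = -11, m_1 = 22, m_2 = -35.
On [1, 2], s(x) = -3 + 17/2·(x - 1) + 11·(x - 1)² - 19/2·(x - 1)³.
With (x - 1) = 1/3: s(4/3) = 19/27.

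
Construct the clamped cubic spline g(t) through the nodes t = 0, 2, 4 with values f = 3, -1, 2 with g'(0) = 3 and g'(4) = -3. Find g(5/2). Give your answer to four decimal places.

-0.3555

Write σ_i for g''(x_i). With h_i = 2, 2 and divided differences Δ_i = -2, 3/2, the continuity of g' gives the tridiagonal system
  2·σ_0 + 8·σ_1 + 2·σ_2 = 6(Δ_1 - Δ_0) = 21
Clamped end conditions give two more equations: 2h_0·σ_0 + h_0·σ_1 = 6(Δ_0 - g'(0)) = -30 and h_1·σ_1 + 2h_1·σ_2 = 6(g'(4) - Δ_1) = -27.
Solving the tridiagonal system: σ_0 = -93/8, σ_1 = 33/4, σ_2 = -87/8.
On [2, 4], g(t) = -1 - 3/8·(t - 2) + 33/8·(t - 2)² - 51/32·(t - 2)³.
With (t - 2) = 1/2: g(5/2) = -91/256.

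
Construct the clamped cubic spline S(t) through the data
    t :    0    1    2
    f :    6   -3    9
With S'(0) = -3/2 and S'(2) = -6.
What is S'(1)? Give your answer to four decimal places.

4.1250

Let M_i = S''(x_i). Step sizes h_i = 1, 1; slopes of the chords Δ_i = (y_(i+1) - y_i)/h_i = -9, 12.
  1·M_0 + 4·M_1 + 1·M_2 = 6(Δ_1 - Δ_0) = 126
Clamped end conditions give two more equations: 2h_0·M_0 + h_0·M_1 = 6(Δ_0 - S'(0)) = -45 and h_1·M_1 + 2h_1·M_2 = 6(S'(2) - Δ_1) = -108.
Solving: M_0 = -225/4, M_1 = 135/2, M_2 = -351/4.
On [1, 2], S'(t) = b_1 + 2c_1·(t - 1) + 3d_1·(t - 1)² with b_1 = Δ_1 - h_1(2M_1 + M_2)/6 = 33/8, c_1 = M_1/2 = 135/4, d_1 = (M_2 - M_1)/(6h_1) = -207/8. So S'(1) = 33/8.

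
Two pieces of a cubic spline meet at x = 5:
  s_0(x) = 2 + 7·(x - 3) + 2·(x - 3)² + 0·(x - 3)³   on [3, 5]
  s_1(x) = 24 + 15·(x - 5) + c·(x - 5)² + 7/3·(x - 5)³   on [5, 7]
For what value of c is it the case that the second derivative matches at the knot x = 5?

2

s_0''(x) = 4 + 0·(x - 3), so s_0''(5) = 4. On the right, s_1''(5) = 2c, so c = 2.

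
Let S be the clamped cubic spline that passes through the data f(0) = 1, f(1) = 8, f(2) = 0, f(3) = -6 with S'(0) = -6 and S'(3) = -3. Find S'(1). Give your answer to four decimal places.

3.4000

Let m_i = S''(x_i). Step sizes h_i = 1, 1, 1; slopes of the chords Δ_i = (y_(i+1) - y_i)/h_i = 7, -8, -6.
  1·m_0 + 4·m_1 + 1·m_2 = 6(Δ_1 - Δ_0) = -90
  1·m_1 + 4·m_2 + 1·m_3 = 6(Δ_2 - Δ_1) = 12
Clamped end conditions give two more equations: 2h_0·m_0 + h_0·m_1 = 6(Δ_0 - S'(0)) = 78 and h_2·m_2 + 2h_2·m_3 = 6(S'(3) - Δ_2) = 18.
Hence m_0 = 296/5, m_1 = -202/5, m_2 = 62/5, m_3 = 14/5.
On [1, 2], S'(x) = b_1 + 2c_1·(x - 1) + 3d_1·(x - 1)² with b_1 = Δ_1 - h_1(2m_1 + m_2)/6 = 17/5, c_1 = m_1/2 = -101/5, d_1 = (m_2 - m_1)/(6h_1) = 44/5. So S'(1) = 17/5.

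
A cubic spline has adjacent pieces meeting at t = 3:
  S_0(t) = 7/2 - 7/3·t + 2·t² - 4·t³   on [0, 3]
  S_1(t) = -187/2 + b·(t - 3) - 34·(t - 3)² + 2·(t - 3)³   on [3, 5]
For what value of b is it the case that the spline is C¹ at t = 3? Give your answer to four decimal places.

S_0'(t) = -7/3 + 4·t - 12·t², so S_0'(3) = -295/3. On the right, S_1'(3) = b, so b = -295/3.

-98.3333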